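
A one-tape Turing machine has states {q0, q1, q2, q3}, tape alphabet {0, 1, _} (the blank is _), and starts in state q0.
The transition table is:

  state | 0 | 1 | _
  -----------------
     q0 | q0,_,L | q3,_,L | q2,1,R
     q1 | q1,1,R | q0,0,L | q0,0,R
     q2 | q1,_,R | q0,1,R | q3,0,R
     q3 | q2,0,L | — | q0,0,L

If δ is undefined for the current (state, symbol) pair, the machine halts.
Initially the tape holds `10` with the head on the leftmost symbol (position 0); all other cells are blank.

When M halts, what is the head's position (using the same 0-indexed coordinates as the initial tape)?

-2

q0 | __[1]0   read 1 → write _, move L, go to q3
q3 | _[_]_0   read _ → write 0, move L, go to q0
q0 | [_]0_0   read _ → write 1, move R, go to q2
q2 | 1[0]_0   read 0 → write _, move R, go to q1
q1 | 1_[_]0   read _ → write 0, move R, go to q0
q0 | 1_0[0]   read 0 → write _, move L, go to q0
q0 | 1_[0]_   read 0 → write _, move L, go to q0
q0 | 1[_]__   read _ → write 1, move R, go to q2
q2 | 11[_]_   read _ → write 0, move R, go to q3
q3 | 110[_]   read _ → write 0, move L, go to q0
q0 | 11[0]0   read 0 → write _, move L, go to q0
q0 | 1[1]_0   read 1 → write _, move L, go to q3
q3 | [1]__0
At halt the head is at cell -2.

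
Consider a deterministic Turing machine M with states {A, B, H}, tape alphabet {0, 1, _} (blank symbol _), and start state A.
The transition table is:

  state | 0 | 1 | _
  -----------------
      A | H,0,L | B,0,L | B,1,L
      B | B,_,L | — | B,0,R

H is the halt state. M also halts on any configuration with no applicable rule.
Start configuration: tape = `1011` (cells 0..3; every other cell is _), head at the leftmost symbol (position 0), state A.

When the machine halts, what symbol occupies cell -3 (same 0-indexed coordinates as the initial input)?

A | ___[1]011   read 1 → write 0, move L, go to B
B | __[_]0011   read _ → write 0, move R, go to B
B | __0[0]011   read 0 → write _, move L, go to B
B | __[0]_011   read 0 → write _, move L, go to B
B | _[_]__011   read _ → write 0, move R, go to B
B | _0[_]_011   read _ → write 0, move R, go to B
B | _00[_]011   read _ → write 0, move R, go to B
B | _000[0]11   read 0 → write _, move L, go to B
B | _00[0]_11   read 0 → write _, move L, go to B
B | _0[0]__11   read 0 → write _, move L, go to B
B | _[0]___11   read 0 → write _, move L, go to B
B | [_]____11   read _ → write 0, move R, go to B
B | 0[_]___11   read _ → write 0, move R, go to B
B | 00[_]__11   read _ → write 0, move R, go to B
B | 000[_]_11   read _ → write 0, move R, go to B
B | 0000[_]11   read _ → write 0, move R, go to B
B | 00000[1]1
Cell -3 holds 0 when M halts.

0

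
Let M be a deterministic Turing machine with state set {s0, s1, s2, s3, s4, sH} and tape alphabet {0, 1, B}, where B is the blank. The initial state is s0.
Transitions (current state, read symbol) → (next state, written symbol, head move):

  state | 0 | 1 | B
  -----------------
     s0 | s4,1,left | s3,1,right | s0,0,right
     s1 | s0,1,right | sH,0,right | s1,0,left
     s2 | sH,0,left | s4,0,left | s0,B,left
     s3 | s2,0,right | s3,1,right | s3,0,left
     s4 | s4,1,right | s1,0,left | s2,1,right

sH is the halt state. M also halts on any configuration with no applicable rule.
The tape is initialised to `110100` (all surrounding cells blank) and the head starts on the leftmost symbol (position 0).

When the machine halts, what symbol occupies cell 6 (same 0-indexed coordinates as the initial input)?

0

state=s0 head=0 tape=[1]10100BBB   (s0,1)→(s3,1,right)
state=s3 head=1 tape=1[1]0100BBB   (s3,1)→(s3,1,right)
state=s3 head=2 tape=11[0]100BBB   (s3,0)→(s2,0,right)
state=s2 head=3 tape=110[1]00BBB   (s2,1)→(s4,0,left)
state=s4 head=2 tape=11[0]000BBB   (s4,0)→(s4,1,right)
state=s4 head=3 tape=111[0]00BBB   (s4,0)→(s4,1,right)
state=s4 head=4 tape=1111[0]0BBB   (s4,0)→(s4,1,right)
state=s4 head=5 tape=11111[0]BBB   (s4,0)→(s4,1,right)
state=s4 head=6 tape=111111[B]BB   (s4,B)→(s2,1,right)
state=s2 head=7 tape=1111111[B]B   (s2,B)→(s0,B,left)
state=s0 head=6 tape=111111[1]BB   (s0,1)→(s3,1,right)
state=s3 head=7 tape=1111111[B]B   (s3,B)→(s3,0,left)
state=s3 head=6 tape=111111[1]0B   (s3,1)→(s3,1,right)
state=s3 head=7 tape=1111111[0]B   (s3,0)→(s2,0,right)
state=s2 head=8 tape=11111110[B]   (s2,B)→(s0,B,left)
state=s0 head=7 tape=1111111[0]B   (s0,0)→(s4,1,left)
state=s4 head=6 tape=111111[1]1B   (s4,1)→(s1,0,left)
state=s1 head=5 tape=11111[1]01B   (s1,1)→(sH,0,right)
state=sH head=6 tape=111110[0]1B
Cell 6 holds 0 when M halts.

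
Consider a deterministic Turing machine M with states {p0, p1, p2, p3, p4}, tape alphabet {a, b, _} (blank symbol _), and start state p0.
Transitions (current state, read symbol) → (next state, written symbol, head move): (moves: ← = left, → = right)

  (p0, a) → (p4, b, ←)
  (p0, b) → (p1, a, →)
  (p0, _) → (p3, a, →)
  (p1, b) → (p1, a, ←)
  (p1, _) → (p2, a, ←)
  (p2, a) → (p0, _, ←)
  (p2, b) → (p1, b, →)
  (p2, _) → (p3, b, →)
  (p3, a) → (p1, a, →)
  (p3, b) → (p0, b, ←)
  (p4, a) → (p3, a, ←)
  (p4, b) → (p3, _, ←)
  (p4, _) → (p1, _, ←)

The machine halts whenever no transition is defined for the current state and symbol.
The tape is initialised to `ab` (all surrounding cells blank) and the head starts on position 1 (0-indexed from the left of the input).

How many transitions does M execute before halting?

state=p0 head=1 tape=____a[b]_   (p0,b)→(p1,a,→)
state=p1 head=2 tape=____aa[_]   (p1,_)→(p2,a,←)
state=p2 head=1 tape=____a[a]a   (p2,a)→(p0,_,←)
state=p0 head=0 tape=____[a]_a   (p0,a)→(p4,b,←)
state=p4 head=-1 tape=___[_]b_a   (p4,_)→(p1,_,←)
state=p1 head=-2 tape=__[_]_b_a   (p1,_)→(p2,a,←)
state=p2 head=-3 tape=_[_]a_b_a   (p2,_)→(p3,b,→)
state=p3 head=-2 tape=_b[a]_b_a   (p3,a)→(p1,a,→)
state=p1 head=-1 tape=_ba[_]b_a   (p1,_)→(p2,a,←)
state=p2 head=-2 tape=_b[a]ab_a   (p2,a)→(p0,_,←)
state=p0 head=-3 tape=_[b]_ab_a   (p0,b)→(p1,a,→)
state=p1 head=-2 tape=_a[_]ab_a   (p1,_)→(p2,a,←)
state=p2 head=-3 tape=_[a]aab_a   (p2,a)→(p0,_,←)
state=p0 head=-4 tape=[_]_aab_a   (p0,_)→(p3,a,→)
state=p3 head=-3 tape=a[_]aab_a
M halts after 14 transitions.

14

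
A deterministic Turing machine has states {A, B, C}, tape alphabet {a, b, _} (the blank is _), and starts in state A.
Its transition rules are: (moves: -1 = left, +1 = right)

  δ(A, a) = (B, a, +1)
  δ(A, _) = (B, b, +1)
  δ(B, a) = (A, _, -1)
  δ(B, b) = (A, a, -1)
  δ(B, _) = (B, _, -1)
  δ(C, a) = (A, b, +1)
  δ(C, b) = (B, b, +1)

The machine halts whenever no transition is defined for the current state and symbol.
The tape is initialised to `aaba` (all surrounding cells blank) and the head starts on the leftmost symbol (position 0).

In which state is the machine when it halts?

A | __[a]aba   read a → write a, move +1, go to B
B | __a[a]ba   read a → write _, move -1, go to A
A | __[a]_ba   read a → write a, move +1, go to B
B | __a[_]ba   read _ → write _, move -1, go to B
B | __[a]_ba   read a → write _, move -1, go to A
A | _[_]__ba   read _ → write b, move +1, go to B
B | _b[_]_ba   read _ → write _, move -1, go to B
B | _[b]__ba   read b → write a, move -1, go to A
A | [_]a__ba   read _ → write b, move +1, go to B
B | b[a]__ba   read a → write _, move -1, go to A
A | [b]___ba
No transition is defined for (A, b); M halts in state A.

A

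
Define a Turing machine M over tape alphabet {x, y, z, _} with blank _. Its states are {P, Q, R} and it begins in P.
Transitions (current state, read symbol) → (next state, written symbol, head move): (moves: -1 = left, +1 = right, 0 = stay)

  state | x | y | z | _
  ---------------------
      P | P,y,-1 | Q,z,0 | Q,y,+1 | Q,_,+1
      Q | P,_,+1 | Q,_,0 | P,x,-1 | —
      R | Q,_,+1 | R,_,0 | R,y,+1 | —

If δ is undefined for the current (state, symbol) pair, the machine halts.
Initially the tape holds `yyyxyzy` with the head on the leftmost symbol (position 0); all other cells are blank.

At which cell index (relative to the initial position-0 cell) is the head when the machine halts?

3

state=P head=0 tape=_[y]yyxyzy   (P,y)→(Q,z,0)
state=Q head=0 tape=_[z]yyxyzy   (Q,z)→(P,x,-1)
state=P head=-1 tape=[_]xyyxyzy   (P,_)→(Q,_,+1)
state=Q head=0 tape=_[x]yyxyzy   (Q,x)→(P,_,+1)
state=P head=1 tape=__[y]yxyzy   (P,y)→(Q,z,0)
state=Q head=1 tape=__[z]yxyzy   (Q,z)→(P,x,-1)
state=P head=0 tape=_[_]xyxyzy   (P,_)→(Q,_,+1)
state=Q head=1 tape=__[x]yxyzy   (Q,x)→(P,_,+1)
state=P head=2 tape=___[y]xyzy   (P,y)→(Q,z,0)
state=Q head=2 tape=___[z]xyzy   (Q,z)→(P,x,-1)
state=P head=1 tape=__[_]xxyzy   (P,_)→(Q,_,+1)
state=Q head=2 tape=___[x]xyzy   (Q,x)→(P,_,+1)
state=P head=3 tape=____[x]yzy   (P,x)→(P,y,-1)
state=P head=2 tape=___[_]yyzy   (P,_)→(Q,_,+1)
state=Q head=3 tape=____[y]yzy   (Q,y)→(Q,_,0)
state=Q head=3 tape=____[_]yzy
At halt the head is at cell 3.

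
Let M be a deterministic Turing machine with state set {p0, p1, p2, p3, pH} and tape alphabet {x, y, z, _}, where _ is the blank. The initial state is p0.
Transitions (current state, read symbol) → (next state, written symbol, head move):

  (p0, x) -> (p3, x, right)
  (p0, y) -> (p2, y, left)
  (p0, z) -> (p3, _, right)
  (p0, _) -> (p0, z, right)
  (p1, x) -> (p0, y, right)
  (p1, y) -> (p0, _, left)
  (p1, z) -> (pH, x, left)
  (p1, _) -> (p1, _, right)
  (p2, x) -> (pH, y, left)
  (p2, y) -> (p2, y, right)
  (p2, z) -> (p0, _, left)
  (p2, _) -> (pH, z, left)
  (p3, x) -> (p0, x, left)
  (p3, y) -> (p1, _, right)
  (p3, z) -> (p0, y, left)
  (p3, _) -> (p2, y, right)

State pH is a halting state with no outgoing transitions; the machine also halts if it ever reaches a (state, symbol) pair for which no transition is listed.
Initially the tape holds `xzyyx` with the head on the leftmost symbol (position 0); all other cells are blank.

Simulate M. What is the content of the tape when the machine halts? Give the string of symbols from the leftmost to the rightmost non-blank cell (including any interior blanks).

x_yyy

p0 | [x]zyyx   read x → write x, move right, go to p3
p3 | x[z]yyx   read z → write y, move left, go to p0
p0 | [x]yyyx   read x → write x, move right, go to p3
p3 | x[y]yyx   read y → write _, move right, go to p1
p1 | x_[y]yx   read y → write _, move left, go to p0
p0 | x[_]_yx   read _ → write z, move right, go to p0
p0 | xz[_]yx   read _ → write z, move right, go to p0
p0 | xzz[y]x   read y → write y, move left, go to p2
p2 | xz[z]yx   read z → write _, move left, go to p0
p0 | x[z]_yx   read z → write _, move right, go to p3
p3 | x_[_]yx   read _ → write y, move right, go to p2
p2 | x_y[y]x   read y → write y, move right, go to p2
p2 | x_yy[x]   read x → write y, move left, go to pH
pH | x_y[y]y
The non-blank tape span at halt is x_yyy.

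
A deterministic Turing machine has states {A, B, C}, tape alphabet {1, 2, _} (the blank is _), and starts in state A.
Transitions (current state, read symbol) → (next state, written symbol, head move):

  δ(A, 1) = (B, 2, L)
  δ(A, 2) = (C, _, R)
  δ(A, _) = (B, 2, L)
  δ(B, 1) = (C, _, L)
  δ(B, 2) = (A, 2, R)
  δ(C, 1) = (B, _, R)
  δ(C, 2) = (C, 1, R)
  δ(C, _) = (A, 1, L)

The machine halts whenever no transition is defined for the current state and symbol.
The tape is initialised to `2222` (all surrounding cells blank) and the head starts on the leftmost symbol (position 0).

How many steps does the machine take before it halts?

state=A head=0 tape=[2]222_   (A,2)→(C,_,R)
state=C head=1 tape=_[2]22_   (C,2)→(C,1,R)
state=C head=2 tape=_1[2]2_   (C,2)→(C,1,R)
state=C head=3 tape=_11[2]_   (C,2)→(C,1,R)
state=C head=4 tape=_111[_]   (C,_)→(A,1,L)
state=A head=3 tape=_11[1]1   (A,1)→(B,2,L)
state=B head=2 tape=_1[1]21   (B,1)→(C,_,L)
state=C head=1 tape=_[1]_21   (C,1)→(B,_,R)
state=B head=2 tape=__[_]21
M halts after 8 transitions.

8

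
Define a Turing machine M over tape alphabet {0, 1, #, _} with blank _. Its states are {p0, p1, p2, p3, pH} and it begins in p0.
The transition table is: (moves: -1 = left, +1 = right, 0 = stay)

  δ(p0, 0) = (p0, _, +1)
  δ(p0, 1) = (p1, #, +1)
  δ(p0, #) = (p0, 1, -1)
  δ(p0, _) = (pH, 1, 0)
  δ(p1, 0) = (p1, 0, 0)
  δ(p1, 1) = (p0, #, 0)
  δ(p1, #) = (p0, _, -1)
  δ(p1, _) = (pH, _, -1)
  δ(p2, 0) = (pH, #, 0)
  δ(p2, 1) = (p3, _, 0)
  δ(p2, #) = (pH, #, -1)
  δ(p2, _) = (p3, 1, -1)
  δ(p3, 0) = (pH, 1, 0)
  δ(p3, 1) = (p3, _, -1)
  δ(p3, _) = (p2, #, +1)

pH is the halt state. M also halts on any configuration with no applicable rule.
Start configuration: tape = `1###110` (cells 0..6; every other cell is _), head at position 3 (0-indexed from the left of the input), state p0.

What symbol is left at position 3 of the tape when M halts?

p0 | _1##[#]110   read # → write 1, move -1, go to p0
p0 | _1#[#]1110   read # → write 1, move -1, go to p0
p0 | _1[#]11110   read # → write 1, move -1, go to p0
p0 | _[1]111110   read 1 → write #, move +1, go to p1
p1 | _#[1]11110   read 1 → write #, move 0, go to p0
p0 | _#[#]11110   read # → write 1, move -1, go to p0
p0 | _[#]111110   read # → write 1, move -1, go to p0
p0 | [_]1111110   read _ → write 1, move 0, go to pH
pH | [1]1111110
Cell 3 holds 1 when M halts.

1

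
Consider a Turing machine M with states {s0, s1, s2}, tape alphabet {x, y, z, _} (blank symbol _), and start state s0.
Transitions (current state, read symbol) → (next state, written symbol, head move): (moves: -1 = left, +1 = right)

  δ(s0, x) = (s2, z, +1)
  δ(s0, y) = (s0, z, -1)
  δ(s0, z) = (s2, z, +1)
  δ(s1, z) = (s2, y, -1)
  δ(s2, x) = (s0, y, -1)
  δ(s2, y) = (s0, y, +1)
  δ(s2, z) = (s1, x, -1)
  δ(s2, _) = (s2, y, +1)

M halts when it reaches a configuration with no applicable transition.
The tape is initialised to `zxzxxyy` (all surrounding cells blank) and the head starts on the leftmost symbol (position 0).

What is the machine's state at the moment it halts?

s0

s0 | __[z]xzxxyy   read z → write z, move +1, go to s2
s2 | __z[x]zxxyy   read x → write y, move -1, go to s0
s0 | __[z]yzxxyy   read z → write z, move +1, go to s2
s2 | __z[y]zxxyy   read y → write y, move +1, go to s0
s0 | __zy[z]xxyy   read z → write z, move +1, go to s2
s2 | __zyz[x]xyy   read x → write y, move -1, go to s0
s0 | __zy[z]yxyy   read z → write z, move +1, go to s2
s2 | __zyz[y]xyy   read y → write y, move +1, go to s0
s0 | __zyzy[x]yy   read x → write z, move +1, go to s2
s2 | __zyzyz[y]y   read y → write y, move +1, go to s0
s0 | __zyzyzy[y]   read y → write z, move -1, go to s0
s0 | __zyzyz[y]z   read y → write z, move -1, go to s0
s0 | __zyzy[z]zz   read z → write z, move +1, go to s2
s2 | __zyzyz[z]z   read z → write x, move -1, go to s1
s1 | __zyzy[z]xz   read z → write y, move -1, go to s2
s2 | __zyz[y]yxz   read y → write y, move +1, go to s0
s0 | __zyzy[y]xz   read y → write z, move -1, go to s0
s0 | __zyz[y]zxz   read y → write z, move -1, go to s0
s0 | __zy[z]zzxz   read z → write z, move +1, go to s2
s2 | __zyz[z]zxz   read z → write x, move -1, go to s1
s1 | __zy[z]xzxz   read z → write y, move -1, go to s2
s2 | __z[y]yxzxz   read y → write y, move +1, go to s0
s0 | __zy[y]xzxz   read y → write z, move -1, go to s0
s0 | __z[y]zxzxz   read y → write z, move -1, go to s0
s0 | __[z]zzxzxz   read z → write z, move +1, go to s2
s2 | __z[z]zxzxz   read z → write x, move -1, go to s1
s1 | __[z]xzxzxz   read z → write y, move -1, go to s2
s2 | _[_]yxzxzxz   read _ → write y, move +1, go to s2
s2 | _y[y]xzxzxz   read y → write y, move +1, go to s0
s0 | _yy[x]zxzxz   read x → write z, move +1, go to s2
s2 | _yyz[z]xzxz   read z → write x, move -1, go to s1
s1 | _yy[z]xxzxz   read z → write y, move -1, go to s2
s2 | _y[y]yxxzxz   read y → write y, move +1, go to s0
s0 | _yy[y]xxzxz   read y → write z, move -1, go to s0
s0 | _y[y]zxxzxz   read y → write z, move -1, go to s0
s0 | _[y]zzxxzxz   read y → write z, move -1, go to s0
s0 | [_]zzzxxzxz
No transition is defined for (s0, _); M halts in state s0.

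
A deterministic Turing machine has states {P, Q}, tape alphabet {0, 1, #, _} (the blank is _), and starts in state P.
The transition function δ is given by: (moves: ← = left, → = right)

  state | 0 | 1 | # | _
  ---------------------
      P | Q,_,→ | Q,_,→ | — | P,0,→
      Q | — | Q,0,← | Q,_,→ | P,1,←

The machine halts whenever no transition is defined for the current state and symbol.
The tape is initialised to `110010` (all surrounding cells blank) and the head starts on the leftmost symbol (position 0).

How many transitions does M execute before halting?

5

P | _[1]10010   read 1 → write _, move →, go to Q
Q | __[1]0010   read 1 → write 0, move ←, go to Q
Q | _[_]00010   read _ → write 1, move ←, go to P
P | [_]100010   read _ → write 0, move →, go to P
P | 0[1]00010   read 1 → write _, move →, go to Q
Q | 0_[0]0010
M halts after 5 transitions.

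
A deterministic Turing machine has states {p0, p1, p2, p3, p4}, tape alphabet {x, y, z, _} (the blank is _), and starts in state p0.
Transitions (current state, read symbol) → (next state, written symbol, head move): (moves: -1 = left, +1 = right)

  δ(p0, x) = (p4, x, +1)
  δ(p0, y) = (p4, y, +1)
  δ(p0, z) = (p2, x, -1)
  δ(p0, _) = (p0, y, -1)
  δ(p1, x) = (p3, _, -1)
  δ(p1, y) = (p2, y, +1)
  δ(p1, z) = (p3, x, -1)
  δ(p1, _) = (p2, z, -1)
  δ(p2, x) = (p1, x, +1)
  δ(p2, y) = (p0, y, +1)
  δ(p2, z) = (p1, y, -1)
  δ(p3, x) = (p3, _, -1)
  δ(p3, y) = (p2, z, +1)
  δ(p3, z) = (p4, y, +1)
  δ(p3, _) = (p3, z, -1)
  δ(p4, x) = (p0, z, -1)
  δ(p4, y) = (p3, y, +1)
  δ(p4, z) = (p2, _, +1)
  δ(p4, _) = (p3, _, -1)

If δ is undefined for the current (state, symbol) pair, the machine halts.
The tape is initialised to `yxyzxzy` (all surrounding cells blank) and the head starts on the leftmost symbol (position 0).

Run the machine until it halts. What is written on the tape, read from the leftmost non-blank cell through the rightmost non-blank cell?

p0 | [y]xyzxzy   read y → write y, move +1, go to p4
p4 | y[x]yzxzy   read x → write z, move -1, go to p0
p0 | [y]zyzxzy   read y → write y, move +1, go to p4
p4 | y[z]yzxzy   read z → write _, move +1, go to p2
p2 | y_[y]zxzy   read y → write y, move +1, go to p0
p0 | y_y[z]xzy   read z → write x, move -1, go to p2
p2 | y_[y]xxzy   read y → write y, move +1, go to p0
p0 | y_y[x]xzy   read x → write x, move +1, go to p4
p4 | y_yx[x]zy   read x → write z, move -1, go to p0
p0 | y_y[x]zzy   read x → write x, move +1, go to p4
p4 | y_yx[z]zy   read z → write _, move +1, go to p2
p2 | y_yx_[z]y   read z → write y, move -1, go to p1
p1 | y_yx[_]yy   read _ → write z, move -1, go to p2
p2 | y_y[x]zyy   read x → write x, move +1, go to p1
p1 | y_yx[z]yy   read z → write x, move -1, go to p3
p3 | y_y[x]xyy   read x → write _, move -1, go to p3
p3 | y_[y]_xyy   read y → write z, move +1, go to p2
p2 | y_z[_]xyy
The non-blank tape span at halt is y_z_xyy.

y_z_xyy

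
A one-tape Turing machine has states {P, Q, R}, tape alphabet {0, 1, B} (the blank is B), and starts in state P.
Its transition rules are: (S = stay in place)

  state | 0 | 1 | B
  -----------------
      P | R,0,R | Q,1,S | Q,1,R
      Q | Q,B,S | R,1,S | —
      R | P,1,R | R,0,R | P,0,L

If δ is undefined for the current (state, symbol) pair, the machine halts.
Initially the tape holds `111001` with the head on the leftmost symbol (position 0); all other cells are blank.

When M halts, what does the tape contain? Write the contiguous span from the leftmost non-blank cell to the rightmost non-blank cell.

00010011

state=P head=0 tape=[1]11001BBB   (P,1)→(Q,1,S)
state=Q head=0 tape=[1]11001BBB   (Q,1)→(R,1,S)
state=R head=0 tape=[1]11001BBB   (R,1)→(R,0,R)
state=R head=1 tape=0[1]1001BBB   (R,1)→(R,0,R)
state=R head=2 tape=00[1]001BBB   (R,1)→(R,0,R)
state=R head=3 tape=000[0]01BBB   (R,0)→(P,1,R)
state=P head=4 tape=0001[0]1BBB   (P,0)→(R,0,R)
state=R head=5 tape=00010[1]BBB   (R,1)→(R,0,R)
state=R head=6 tape=000100[B]BB   (R,B)→(P,0,L)
state=P head=5 tape=00010[0]0BB   (P,0)→(R,0,R)
state=R head=6 tape=000100[0]BB   (R,0)→(P,1,R)
state=P head=7 tape=0001001[B]B   (P,B)→(Q,1,R)
state=Q head=8 tape=00010011[B]
The non-blank tape span at halt is 00010011.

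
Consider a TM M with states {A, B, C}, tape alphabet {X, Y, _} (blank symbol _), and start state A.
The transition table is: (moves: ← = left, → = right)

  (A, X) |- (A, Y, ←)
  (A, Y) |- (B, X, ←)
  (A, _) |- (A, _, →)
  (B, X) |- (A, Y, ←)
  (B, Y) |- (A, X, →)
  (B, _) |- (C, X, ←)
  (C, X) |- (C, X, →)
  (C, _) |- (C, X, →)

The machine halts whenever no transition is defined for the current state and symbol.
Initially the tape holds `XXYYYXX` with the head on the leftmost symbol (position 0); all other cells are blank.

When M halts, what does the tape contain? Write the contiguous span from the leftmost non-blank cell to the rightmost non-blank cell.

XXXXYYYXX

state=A head=0 tape=__[X]XYYYXX   (A,X)→(A,Y,←)
state=A head=-1 tape=_[_]YXYYYXX   (A,_)→(A,_,→)
state=A head=0 tape=__[Y]XYYYXX   (A,Y)→(B,X,←)
state=B head=-1 tape=_[_]XXYYYXX   (B,_)→(C,X,←)
state=C head=-2 tape=[_]XXXYYYXX   (C,_)→(C,X,→)
state=C head=-1 tape=X[X]XXYYYXX   (C,X)→(C,X,→)
state=C head=0 tape=XX[X]XYYYXX   (C,X)→(C,X,→)
state=C head=1 tape=XXX[X]YYYXX   (C,X)→(C,X,→)
state=C head=2 tape=XXXX[Y]YYXX
The non-blank tape span at halt is XXXXYYYXX.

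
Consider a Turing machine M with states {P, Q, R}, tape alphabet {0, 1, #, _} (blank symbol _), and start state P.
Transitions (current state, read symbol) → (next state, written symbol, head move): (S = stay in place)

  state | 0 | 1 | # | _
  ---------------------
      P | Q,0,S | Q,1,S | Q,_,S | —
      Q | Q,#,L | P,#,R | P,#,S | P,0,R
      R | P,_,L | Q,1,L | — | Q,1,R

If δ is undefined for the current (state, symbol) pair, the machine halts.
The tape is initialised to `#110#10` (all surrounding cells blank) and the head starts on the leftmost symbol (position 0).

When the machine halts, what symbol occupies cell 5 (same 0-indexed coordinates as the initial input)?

0

state=P head=0 tape=[#]110#10_   (P,#)→(Q,_,S)
state=Q head=0 tape=[_]110#10_   (Q,_)→(P,0,R)
state=P head=1 tape=0[1]10#10_   (P,1)→(Q,1,S)
state=Q head=1 tape=0[1]10#10_   (Q,1)→(P,#,R)
state=P head=2 tape=0#[1]0#10_   (P,1)→(Q,1,S)
state=Q head=2 tape=0#[1]0#10_   (Q,1)→(P,#,R)
state=P head=3 tape=0##[0]#10_   (P,0)→(Q,0,S)
state=Q head=3 tape=0##[0]#10_   (Q,0)→(Q,#,L)
state=Q head=2 tape=0#[#]##10_   (Q,#)→(P,#,S)
state=P head=2 tape=0#[#]##10_   (P,#)→(Q,_,S)
state=Q head=2 tape=0#[_]##10_   (Q,_)→(P,0,R)
state=P head=3 tape=0#0[#]#10_   (P,#)→(Q,_,S)
state=Q head=3 tape=0#0[_]#10_   (Q,_)→(P,0,R)
state=P head=4 tape=0#00[#]10_   (P,#)→(Q,_,S)
state=Q head=4 tape=0#00[_]10_   (Q,_)→(P,0,R)
state=P head=5 tape=0#000[1]0_   (P,1)→(Q,1,S)
state=Q head=5 tape=0#000[1]0_   (Q,1)→(P,#,R)
state=P head=6 tape=0#000#[0]_   (P,0)→(Q,0,S)
state=Q head=6 tape=0#000#[0]_   (Q,0)→(Q,#,L)
state=Q head=5 tape=0#000[#]#_   (Q,#)→(P,#,S)
state=P head=5 tape=0#000[#]#_   (P,#)→(Q,_,S)
state=Q head=5 tape=0#000[_]#_   (Q,_)→(P,0,R)
state=P head=6 tape=0#0000[#]_   (P,#)→(Q,_,S)
state=Q head=6 tape=0#0000[_]_   (Q,_)→(P,0,R)
state=P head=7 tape=0#00000[_]
Cell 5 holds 0 when M halts.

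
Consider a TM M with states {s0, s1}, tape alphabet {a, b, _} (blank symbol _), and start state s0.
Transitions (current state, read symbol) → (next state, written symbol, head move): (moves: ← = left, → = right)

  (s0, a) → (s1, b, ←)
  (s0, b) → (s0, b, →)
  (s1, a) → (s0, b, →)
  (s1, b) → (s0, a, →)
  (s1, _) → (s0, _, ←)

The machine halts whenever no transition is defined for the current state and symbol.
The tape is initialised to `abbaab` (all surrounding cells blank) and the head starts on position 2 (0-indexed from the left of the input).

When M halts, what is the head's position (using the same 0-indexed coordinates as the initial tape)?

state=s0 head=2 tape=ab[b]aab_   (s0,b)→(s0,b,→)
state=s0 head=3 tape=abb[a]ab_   (s0,a)→(s1,b,←)
state=s1 head=2 tape=ab[b]bab_   (s1,b)→(s0,a,→)
state=s0 head=3 tape=aba[b]ab_   (s0,b)→(s0,b,→)
state=s0 head=4 tape=abab[a]b_   (s0,a)→(s1,b,←)
state=s1 head=3 tape=aba[b]bb_   (s1,b)→(s0,a,→)
state=s0 head=4 tape=abaa[b]b_   (s0,b)→(s0,b,→)
state=s0 head=5 tape=abaab[b]_   (s0,b)→(s0,b,→)
state=s0 head=6 tape=abaabb[_]
At halt the head is at cell 6.

6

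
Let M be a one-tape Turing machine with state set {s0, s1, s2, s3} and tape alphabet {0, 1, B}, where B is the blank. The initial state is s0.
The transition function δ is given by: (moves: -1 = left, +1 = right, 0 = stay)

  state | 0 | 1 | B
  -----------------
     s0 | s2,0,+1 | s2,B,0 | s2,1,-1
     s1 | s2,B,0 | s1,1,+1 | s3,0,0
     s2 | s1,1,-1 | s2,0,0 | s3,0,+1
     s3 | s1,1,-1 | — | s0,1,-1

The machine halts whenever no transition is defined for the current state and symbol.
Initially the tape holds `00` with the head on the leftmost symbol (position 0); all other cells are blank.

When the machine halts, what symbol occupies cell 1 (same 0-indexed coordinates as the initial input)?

1

s0 | [0]0   read 0 → write 0, move +1, go to s2
s2 | 0[0]   read 0 → write 1, move -1, go to s1
s1 | [0]1   read 0 → write B, move 0, go to s2
s2 | [B]1   read B → write 0, move +1, go to s3
s3 | 0[1]
Cell 1 holds 1 when M halts.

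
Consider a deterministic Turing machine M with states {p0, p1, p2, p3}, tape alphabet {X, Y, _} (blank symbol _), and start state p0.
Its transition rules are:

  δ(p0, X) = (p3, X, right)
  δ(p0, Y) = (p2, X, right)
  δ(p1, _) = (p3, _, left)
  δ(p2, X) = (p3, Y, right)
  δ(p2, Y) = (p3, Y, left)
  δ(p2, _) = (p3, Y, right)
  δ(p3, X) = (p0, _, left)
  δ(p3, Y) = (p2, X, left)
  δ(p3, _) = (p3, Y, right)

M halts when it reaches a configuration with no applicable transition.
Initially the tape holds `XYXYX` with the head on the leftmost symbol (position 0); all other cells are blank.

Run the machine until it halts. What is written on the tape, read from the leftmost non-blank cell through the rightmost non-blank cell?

state=p0 head=0 tape=_[X]YXYX   (p0,X)→(p3,X,right)
state=p3 head=1 tape=_X[Y]XYX   (p3,Y)→(p2,X,left)
state=p2 head=0 tape=_[X]XXYX   (p2,X)→(p3,Y,right)
state=p3 head=1 tape=_Y[X]XYX   (p3,X)→(p0,_,left)
state=p0 head=0 tape=_[Y]_XYX   (p0,Y)→(p2,X,right)
state=p2 head=1 tape=_X[_]XYX   (p2,_)→(p3,Y,right)
state=p3 head=2 tape=_XY[X]YX   (p3,X)→(p0,_,left)
state=p0 head=1 tape=_X[Y]_YX   (p0,Y)→(p2,X,right)
state=p2 head=2 tape=_XX[_]YX   (p2,_)→(p3,Y,right)
state=p3 head=3 tape=_XXY[Y]X   (p3,Y)→(p2,X,left)
state=p2 head=2 tape=_XX[Y]XX   (p2,Y)→(p3,Y,left)
state=p3 head=1 tape=_X[X]YXX   (p3,X)→(p0,_,left)
state=p0 head=0 tape=_[X]_YXX   (p0,X)→(p3,X,right)
state=p3 head=1 tape=_X[_]YXX   (p3,_)→(p3,Y,right)
state=p3 head=2 tape=_XY[Y]XX   (p3,Y)→(p2,X,left)
state=p2 head=1 tape=_X[Y]XXX   (p2,Y)→(p3,Y,left)
state=p3 head=0 tape=_[X]YXXX   (p3,X)→(p0,_,left)
state=p0 head=-1 tape=[_]_YXXX
The non-blank tape span at halt is YXXX.

YXXX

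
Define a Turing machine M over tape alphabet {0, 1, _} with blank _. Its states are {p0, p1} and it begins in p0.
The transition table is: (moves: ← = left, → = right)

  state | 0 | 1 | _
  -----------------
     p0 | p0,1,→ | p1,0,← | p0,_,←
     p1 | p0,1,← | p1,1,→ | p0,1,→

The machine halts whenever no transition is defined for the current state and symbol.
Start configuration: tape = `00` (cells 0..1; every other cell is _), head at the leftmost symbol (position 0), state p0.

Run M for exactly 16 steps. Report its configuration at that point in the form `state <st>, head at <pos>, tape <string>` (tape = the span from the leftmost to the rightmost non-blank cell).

state p1, head at -2, tape 011

p0 | __[0]0_   read 0 → write 1, move →, go to p0
p0 | __1[0]_   read 0 → write 1, move →, go to p0
p0 | __11[_]   read _ → write _, move ←, go to p0
p0 | __1[1]_   read 1 → write 0, move ←, go to p1
p1 | __[1]0_   read 1 → write 1, move →, go to p1
p1 | __1[0]_   read 0 → write 1, move ←, go to p0
p0 | __[1]1_   read 1 → write 0, move ←, go to p1
p1 | _[_]01_   read _ → write 1, move →, go to p0
p0 | _1[0]1_   read 0 → write 1, move →, go to p0
p0 | _11[1]_   read 1 → write 0, move ←, go to p1
p1 | _1[1]0_   read 1 → write 1, move →, go to p1
p1 | _11[0]_   read 0 → write 1, move ←, go to p0
p0 | _1[1]1_   read 1 → write 0, move ←, go to p1
p1 | _[1]01_   read 1 → write 1, move →, go to p1
p1 | _1[0]1_   read 0 → write 1, move ←, go to p0
p0 | _[1]11_   read 1 → write 0, move ←, go to p1
p1 | [_]011_
After 16 steps: state p1, head at -2, tape 011.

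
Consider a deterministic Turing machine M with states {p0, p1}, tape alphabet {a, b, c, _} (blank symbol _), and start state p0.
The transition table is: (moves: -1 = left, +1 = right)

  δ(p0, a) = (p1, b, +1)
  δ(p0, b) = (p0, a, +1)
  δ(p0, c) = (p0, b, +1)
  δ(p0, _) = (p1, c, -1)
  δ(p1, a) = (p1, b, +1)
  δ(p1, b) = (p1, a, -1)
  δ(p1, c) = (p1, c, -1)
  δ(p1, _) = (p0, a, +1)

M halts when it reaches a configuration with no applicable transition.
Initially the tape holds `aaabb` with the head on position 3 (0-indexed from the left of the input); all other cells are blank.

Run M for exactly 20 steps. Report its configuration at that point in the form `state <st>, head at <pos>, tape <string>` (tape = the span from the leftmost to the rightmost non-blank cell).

state p1, head at 3, tape abbaac

state=p0 head=3 tape=aaa[b]b_   (p0,b)→(p0,a,+1)
state=p0 head=4 tape=aaaa[b]_   (p0,b)→(p0,a,+1)
state=p0 head=5 tape=aaaaa[_]   (p0,_)→(p1,c,-1)
state=p1 head=4 tape=aaaa[a]c   (p1,a)→(p1,b,+1)
state=p1 head=5 tape=aaaab[c]   (p1,c)→(p1,c,-1)
state=p1 head=4 tape=aaaa[b]c   (p1,b)→(p1,a,-1)
state=p1 head=3 tape=aaa[a]ac   (p1,a)→(p1,b,+1)
state=p1 head=4 tape=aaab[a]c   (p1,a)→(p1,b,+1)
state=p1 head=5 tape=aaabb[c]   (p1,c)→(p1,c,-1)
state=p1 head=4 tape=aaab[b]c   (p1,b)→(p1,a,-1)
state=p1 head=3 tape=aaa[b]ac   (p1,b)→(p1,a,-1)
state=p1 head=2 tape=aa[a]aac   (p1,a)→(p1,b,+1)
state=p1 head=3 tape=aab[a]ac   (p1,a)→(p1,b,+1)
state=p1 head=4 tape=aabb[a]c   (p1,a)→(p1,b,+1)
state=p1 head=5 tape=aabbb[c]   (p1,c)→(p1,c,-1)
state=p1 head=4 tape=aabb[b]c   (p1,b)→(p1,a,-1)
state=p1 head=3 tape=aab[b]ac   (p1,b)→(p1,a,-1)
state=p1 head=2 tape=aa[b]aac   (p1,b)→(p1,a,-1)
state=p1 head=1 tape=a[a]aaac   (p1,a)→(p1,b,+1)
state=p1 head=2 tape=ab[a]aac   (p1,a)→(p1,b,+1)
state=p1 head=3 tape=abb[a]ac
After 20 steps: state p1, head at 3, tape abbaac.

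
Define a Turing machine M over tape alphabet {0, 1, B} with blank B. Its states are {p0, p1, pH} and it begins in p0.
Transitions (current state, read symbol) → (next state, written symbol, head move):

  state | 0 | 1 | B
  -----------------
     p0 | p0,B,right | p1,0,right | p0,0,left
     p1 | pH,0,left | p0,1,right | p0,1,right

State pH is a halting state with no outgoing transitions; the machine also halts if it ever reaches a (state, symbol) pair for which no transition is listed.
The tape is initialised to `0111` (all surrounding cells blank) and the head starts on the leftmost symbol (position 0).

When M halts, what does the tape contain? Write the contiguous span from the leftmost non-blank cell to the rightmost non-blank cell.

state=p0 head=0 tape=[0]111BB   (p0,0)→(p0,B,right)
state=p0 head=1 tape=B[1]11BB   (p0,1)→(p1,0,right)
state=p1 head=2 tape=B0[1]1BB   (p1,1)→(p0,1,right)
state=p0 head=3 tape=B01[1]BB   (p0,1)→(p1,0,right)
state=p1 head=4 tape=B010[B]B   (p1,B)→(p0,1,right)
state=p0 head=5 tape=B0101[B]   (p0,B)→(p0,0,left)
state=p0 head=4 tape=B010[1]0   (p0,1)→(p1,0,right)
state=p1 head=5 tape=B0100[0]   (p1,0)→(pH,0,left)
state=pH head=4 tape=B010[0]0
The non-blank tape span at halt is 01000.

01000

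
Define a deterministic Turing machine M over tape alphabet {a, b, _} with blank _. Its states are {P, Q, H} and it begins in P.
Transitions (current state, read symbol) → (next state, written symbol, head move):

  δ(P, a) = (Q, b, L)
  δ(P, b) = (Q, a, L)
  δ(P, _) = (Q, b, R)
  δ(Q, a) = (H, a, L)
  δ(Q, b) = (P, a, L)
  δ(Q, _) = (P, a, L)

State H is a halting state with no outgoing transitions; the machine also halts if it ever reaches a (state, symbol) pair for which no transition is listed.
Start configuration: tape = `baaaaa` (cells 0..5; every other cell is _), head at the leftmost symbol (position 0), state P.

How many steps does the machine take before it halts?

P | __[b]aaaaa   read b → write a, move L, go to Q
Q | _[_]aaaaaa   read _ → write a, move L, go to P
P | [_]aaaaaaa   read _ → write b, move R, go to Q
Q | b[a]aaaaaa   read a → write a, move L, go to H
H | [b]aaaaaaa
M halts after 4 transitions.

4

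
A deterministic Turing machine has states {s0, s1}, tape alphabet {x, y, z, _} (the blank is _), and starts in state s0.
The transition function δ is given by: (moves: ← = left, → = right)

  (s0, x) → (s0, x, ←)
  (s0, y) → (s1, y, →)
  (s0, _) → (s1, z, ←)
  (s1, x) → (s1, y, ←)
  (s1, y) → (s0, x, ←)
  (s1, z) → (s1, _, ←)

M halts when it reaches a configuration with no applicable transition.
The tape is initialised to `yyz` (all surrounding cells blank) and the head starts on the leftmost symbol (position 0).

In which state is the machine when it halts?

state=s0 head=0 tape=__[y]yz   (s0,y)→(s1,y,→)
state=s1 head=1 tape=__y[y]z   (s1,y)→(s0,x,←)
state=s0 head=0 tape=__[y]xz   (s0,y)→(s1,y,→)
state=s1 head=1 tape=__y[x]z   (s1,x)→(s1,y,←)
state=s1 head=0 tape=__[y]yz   (s1,y)→(s0,x,←)
state=s0 head=-1 tape=_[_]xyz   (s0,_)→(s1,z,←)
state=s1 head=-2 tape=[_]zxyz
No transition is defined for (s1, _); M halts in state s1.

s1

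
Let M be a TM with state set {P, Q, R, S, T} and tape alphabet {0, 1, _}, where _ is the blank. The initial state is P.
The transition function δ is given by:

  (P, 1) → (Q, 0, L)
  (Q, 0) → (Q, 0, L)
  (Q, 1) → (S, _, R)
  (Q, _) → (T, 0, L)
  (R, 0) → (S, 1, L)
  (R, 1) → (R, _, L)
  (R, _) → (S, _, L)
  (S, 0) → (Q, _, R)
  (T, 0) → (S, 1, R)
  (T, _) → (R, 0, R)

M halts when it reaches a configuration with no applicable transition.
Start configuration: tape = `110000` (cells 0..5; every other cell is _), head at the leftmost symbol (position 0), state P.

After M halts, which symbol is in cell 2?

state=P head=0 tape=__[1]10000__   (P,1)→(Q,0,L)
state=Q head=-1 tape=_[_]010000__   (Q,_)→(T,0,L)
state=T head=-2 tape=[_]0010000__   (T,_)→(R,0,R)
state=R head=-1 tape=0[0]010000__   (R,0)→(S,1,L)
state=S head=-2 tape=[0]1010000__   (S,0)→(Q,_,R)
state=Q head=-1 tape=_[1]010000__   (Q,1)→(S,_,R)
state=S head=0 tape=__[0]10000__   (S,0)→(Q,_,R)
state=Q head=1 tape=___[1]0000__   (Q,1)→(S,_,R)
state=S head=2 tape=____[0]000__   (S,0)→(Q,_,R)
state=Q head=3 tape=_____[0]00__   (Q,0)→(Q,0,L)
state=Q head=2 tape=____[_]000__   (Q,_)→(T,0,L)
state=T head=1 tape=___[_]0000__   (T,_)→(R,0,R)
state=R head=2 tape=___0[0]000__   (R,0)→(S,1,L)
state=S head=1 tape=___[0]1000__   (S,0)→(Q,_,R)
state=Q head=2 tape=____[1]000__   (Q,1)→(S,_,R)
state=S head=3 tape=_____[0]00__   (S,0)→(Q,_,R)
state=Q head=4 tape=______[0]0__   (Q,0)→(Q,0,L)
state=Q head=3 tape=_____[_]00__   (Q,_)→(T,0,L)
state=T head=2 tape=____[_]000__   (T,_)→(R,0,R)
state=R head=3 tape=____0[0]00__   (R,0)→(S,1,L)
state=S head=2 tape=____[0]100__   (S,0)→(Q,_,R)
state=Q head=3 tape=_____[1]00__   (Q,1)→(S,_,R)
state=S head=4 tape=______[0]0__   (S,0)→(Q,_,R)
state=Q head=5 tape=_______[0]__   (Q,0)→(Q,0,L)
state=Q head=4 tape=______[_]0__   (Q,_)→(T,0,L)
state=T head=3 tape=_____[_]00__   (T,_)→(R,0,R)
state=R head=4 tape=_____0[0]0__   (R,0)→(S,1,L)
state=S head=3 tape=_____[0]10__   (S,0)→(Q,_,R)
state=Q head=4 tape=______[1]0__   (Q,1)→(S,_,R)
state=S head=5 tape=_______[0]__   (S,0)→(Q,_,R)
state=Q head=6 tape=________[_]_   (Q,_)→(T,0,L)
state=T head=5 tape=_______[_]0_   (T,_)→(R,0,R)
state=R head=6 tape=_______0[0]_   (R,0)→(S,1,L)
state=S head=5 tape=_______[0]1_   (S,0)→(Q,_,R)
state=Q head=6 tape=________[1]_   (Q,1)→(S,_,R)
state=S head=7 tape=_________[_]
Cell 2 holds _ when M halts.

_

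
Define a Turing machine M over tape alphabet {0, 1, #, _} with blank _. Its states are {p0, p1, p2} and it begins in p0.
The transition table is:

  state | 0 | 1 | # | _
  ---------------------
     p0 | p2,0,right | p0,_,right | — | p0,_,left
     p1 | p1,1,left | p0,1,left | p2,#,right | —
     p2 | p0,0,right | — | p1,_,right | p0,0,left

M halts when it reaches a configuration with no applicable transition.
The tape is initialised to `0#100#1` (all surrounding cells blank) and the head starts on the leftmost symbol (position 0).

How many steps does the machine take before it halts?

p0 | [0]#100#1   read 0 → write 0, move right, go to p2
p2 | 0[#]100#1   read # → write _, move right, go to p1
p1 | 0_[1]00#1   read 1 → write 1, move left, go to p0
p0 | 0[_]100#1   read _ → write _, move left, go to p0
p0 | [0]_100#1   read 0 → write 0, move right, go to p2
p2 | 0[_]100#1   read _ → write 0, move left, go to p0
p0 | [0]0100#1   read 0 → write 0, move right, go to p2
p2 | 0[0]100#1   read 0 → write 0, move right, go to p0
p0 | 00[1]00#1   read 1 → write _, move right, go to p0
p0 | 00_[0]0#1   read 0 → write 0, move right, go to p2
p2 | 00_0[0]#1   read 0 → write 0, move right, go to p0
p0 | 00_00[#]1
M halts after 11 transitions.

11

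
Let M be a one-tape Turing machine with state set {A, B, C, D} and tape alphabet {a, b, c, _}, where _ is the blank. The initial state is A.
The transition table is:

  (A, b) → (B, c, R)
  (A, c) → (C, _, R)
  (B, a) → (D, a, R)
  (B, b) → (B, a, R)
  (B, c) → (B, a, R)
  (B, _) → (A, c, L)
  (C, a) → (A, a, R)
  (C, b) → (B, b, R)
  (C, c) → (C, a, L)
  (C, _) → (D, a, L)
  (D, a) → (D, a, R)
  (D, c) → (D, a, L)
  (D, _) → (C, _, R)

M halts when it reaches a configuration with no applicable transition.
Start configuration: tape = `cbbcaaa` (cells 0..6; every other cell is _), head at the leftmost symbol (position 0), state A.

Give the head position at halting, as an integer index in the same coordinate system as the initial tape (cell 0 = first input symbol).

9

A | [c]bbcaaa___   read c → write _, move R, go to C
C | _[b]bcaaa___   read b → write b, move R, go to B
B | _b[b]caaa___   read b → write a, move R, go to B
B | _ba[c]aaa___   read c → write a, move R, go to B
B | _baa[a]aa___   read a → write a, move R, go to D
D | _baaa[a]a___   read a → write a, move R, go to D
D | _baaaa[a]___   read a → write a, move R, go to D
D | _baaaaa[_]__   read _ → write _, move R, go to C
C | _baaaaa_[_]_   read _ → write a, move L, go to D
D | _baaaaa[_]a_   read _ → write _, move R, go to C
C | _baaaaa_[a]_   read a → write a, move R, go to A
A | _baaaaa_a[_]
At halt the head is at cell 9.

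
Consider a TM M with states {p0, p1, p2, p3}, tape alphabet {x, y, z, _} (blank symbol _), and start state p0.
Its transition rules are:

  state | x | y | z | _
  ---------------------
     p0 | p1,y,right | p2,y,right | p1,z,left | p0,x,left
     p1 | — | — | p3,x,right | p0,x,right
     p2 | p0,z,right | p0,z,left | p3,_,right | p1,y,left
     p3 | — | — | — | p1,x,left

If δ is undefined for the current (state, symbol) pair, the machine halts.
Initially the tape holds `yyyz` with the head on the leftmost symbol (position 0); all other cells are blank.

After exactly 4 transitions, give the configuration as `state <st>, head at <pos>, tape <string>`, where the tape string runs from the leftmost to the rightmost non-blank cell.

p0 | [y]yyz   read y → write y, move right, go to p2
p2 | y[y]yz   read y → write z, move left, go to p0
p0 | [y]zyz   read y → write y, move right, go to p2
p2 | y[z]yz   read z → write _, move right, go to p3
p3 | y_[y]z
After 4 steps: state p3, head at 2, tape y_yz.

state p3, head at 2, tape y_yz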